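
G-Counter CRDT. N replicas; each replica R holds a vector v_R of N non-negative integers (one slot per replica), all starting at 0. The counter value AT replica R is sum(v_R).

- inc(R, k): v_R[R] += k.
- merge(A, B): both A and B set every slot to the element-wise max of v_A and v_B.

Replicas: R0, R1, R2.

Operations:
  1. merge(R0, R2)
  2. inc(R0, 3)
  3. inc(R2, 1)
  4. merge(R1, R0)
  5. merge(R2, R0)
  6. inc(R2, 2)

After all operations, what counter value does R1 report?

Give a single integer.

Op 1: merge R0<->R2 -> R0=(0,0,0) R2=(0,0,0)
Op 2: inc R0 by 3 -> R0=(3,0,0) value=3
Op 3: inc R2 by 1 -> R2=(0,0,1) value=1
Op 4: merge R1<->R0 -> R1=(3,0,0) R0=(3,0,0)
Op 5: merge R2<->R0 -> R2=(3,0,1) R0=(3,0,1)
Op 6: inc R2 by 2 -> R2=(3,0,3) value=6

Answer: 3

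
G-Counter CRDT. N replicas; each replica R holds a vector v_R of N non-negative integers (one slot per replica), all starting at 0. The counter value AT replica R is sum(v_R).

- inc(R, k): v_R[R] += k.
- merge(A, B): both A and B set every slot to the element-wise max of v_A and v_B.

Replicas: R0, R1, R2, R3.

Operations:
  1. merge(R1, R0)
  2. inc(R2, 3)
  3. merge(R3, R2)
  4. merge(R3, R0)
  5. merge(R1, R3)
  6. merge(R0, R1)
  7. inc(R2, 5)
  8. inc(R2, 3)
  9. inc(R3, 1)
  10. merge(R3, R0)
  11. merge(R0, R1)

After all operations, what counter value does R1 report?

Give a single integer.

Answer: 4

Derivation:
Op 1: merge R1<->R0 -> R1=(0,0,0,0) R0=(0,0,0,0)
Op 2: inc R2 by 3 -> R2=(0,0,3,0) value=3
Op 3: merge R3<->R2 -> R3=(0,0,3,0) R2=(0,0,3,0)
Op 4: merge R3<->R0 -> R3=(0,0,3,0) R0=(0,0,3,0)
Op 5: merge R1<->R3 -> R1=(0,0,3,0) R3=(0,0,3,0)
Op 6: merge R0<->R1 -> R0=(0,0,3,0) R1=(0,0,3,0)
Op 7: inc R2 by 5 -> R2=(0,0,8,0) value=8
Op 8: inc R2 by 3 -> R2=(0,0,11,0) value=11
Op 9: inc R3 by 1 -> R3=(0,0,3,1) value=4
Op 10: merge R3<->R0 -> R3=(0,0,3,1) R0=(0,0,3,1)
Op 11: merge R0<->R1 -> R0=(0,0,3,1) R1=(0,0,3,1)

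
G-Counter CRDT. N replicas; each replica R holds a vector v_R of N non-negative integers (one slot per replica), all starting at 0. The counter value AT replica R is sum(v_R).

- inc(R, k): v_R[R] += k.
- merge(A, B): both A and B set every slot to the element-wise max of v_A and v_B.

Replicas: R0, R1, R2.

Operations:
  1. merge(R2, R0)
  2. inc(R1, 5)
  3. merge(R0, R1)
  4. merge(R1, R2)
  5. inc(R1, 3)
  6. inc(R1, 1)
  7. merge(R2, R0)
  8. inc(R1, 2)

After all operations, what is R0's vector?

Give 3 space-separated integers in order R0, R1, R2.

Answer: 0 5 0

Derivation:
Op 1: merge R2<->R0 -> R2=(0,0,0) R0=(0,0,0)
Op 2: inc R1 by 5 -> R1=(0,5,0) value=5
Op 3: merge R0<->R1 -> R0=(0,5,0) R1=(0,5,0)
Op 4: merge R1<->R2 -> R1=(0,5,0) R2=(0,5,0)
Op 5: inc R1 by 3 -> R1=(0,8,0) value=8
Op 6: inc R1 by 1 -> R1=(0,9,0) value=9
Op 7: merge R2<->R0 -> R2=(0,5,0) R0=(0,5,0)
Op 8: inc R1 by 2 -> R1=(0,11,0) value=11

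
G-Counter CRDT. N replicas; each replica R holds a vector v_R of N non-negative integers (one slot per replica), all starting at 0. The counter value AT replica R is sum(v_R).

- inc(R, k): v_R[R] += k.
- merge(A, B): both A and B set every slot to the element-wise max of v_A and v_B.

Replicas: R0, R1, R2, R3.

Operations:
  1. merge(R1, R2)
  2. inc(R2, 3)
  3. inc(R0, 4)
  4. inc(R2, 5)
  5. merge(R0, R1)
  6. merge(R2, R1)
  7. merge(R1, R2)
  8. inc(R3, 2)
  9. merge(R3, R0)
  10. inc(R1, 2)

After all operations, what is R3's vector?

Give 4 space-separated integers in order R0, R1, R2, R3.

Answer: 4 0 0 2

Derivation:
Op 1: merge R1<->R2 -> R1=(0,0,0,0) R2=(0,0,0,0)
Op 2: inc R2 by 3 -> R2=(0,0,3,0) value=3
Op 3: inc R0 by 4 -> R0=(4,0,0,0) value=4
Op 4: inc R2 by 5 -> R2=(0,0,8,0) value=8
Op 5: merge R0<->R1 -> R0=(4,0,0,0) R1=(4,0,0,0)
Op 6: merge R2<->R1 -> R2=(4,0,8,0) R1=(4,0,8,0)
Op 7: merge R1<->R2 -> R1=(4,0,8,0) R2=(4,0,8,0)
Op 8: inc R3 by 2 -> R3=(0,0,0,2) value=2
Op 9: merge R3<->R0 -> R3=(4,0,0,2) R0=(4,0,0,2)
Op 10: inc R1 by 2 -> R1=(4,2,8,0) value=14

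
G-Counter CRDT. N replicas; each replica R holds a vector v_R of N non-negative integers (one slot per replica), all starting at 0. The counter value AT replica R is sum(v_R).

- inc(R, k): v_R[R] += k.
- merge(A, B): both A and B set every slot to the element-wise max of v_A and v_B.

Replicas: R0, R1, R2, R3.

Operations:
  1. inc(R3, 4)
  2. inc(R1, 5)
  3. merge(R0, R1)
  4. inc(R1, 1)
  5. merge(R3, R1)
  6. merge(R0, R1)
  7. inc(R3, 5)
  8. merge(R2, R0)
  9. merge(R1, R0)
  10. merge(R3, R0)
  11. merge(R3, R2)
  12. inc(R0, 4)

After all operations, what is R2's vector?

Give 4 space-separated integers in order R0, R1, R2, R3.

Answer: 0 6 0 9

Derivation:
Op 1: inc R3 by 4 -> R3=(0,0,0,4) value=4
Op 2: inc R1 by 5 -> R1=(0,5,0,0) value=5
Op 3: merge R0<->R1 -> R0=(0,5,0,0) R1=(0,5,0,0)
Op 4: inc R1 by 1 -> R1=(0,6,0,0) value=6
Op 5: merge R3<->R1 -> R3=(0,6,0,4) R1=(0,6,0,4)
Op 6: merge R0<->R1 -> R0=(0,6,0,4) R1=(0,6,0,4)
Op 7: inc R3 by 5 -> R3=(0,6,0,9) value=15
Op 8: merge R2<->R0 -> R2=(0,6,0,4) R0=(0,6,0,4)
Op 9: merge R1<->R0 -> R1=(0,6,0,4) R0=(0,6,0,4)
Op 10: merge R3<->R0 -> R3=(0,6,0,9) R0=(0,6,0,9)
Op 11: merge R3<->R2 -> R3=(0,6,0,9) R2=(0,6,0,9)
Op 12: inc R0 by 4 -> R0=(4,6,0,9) value=19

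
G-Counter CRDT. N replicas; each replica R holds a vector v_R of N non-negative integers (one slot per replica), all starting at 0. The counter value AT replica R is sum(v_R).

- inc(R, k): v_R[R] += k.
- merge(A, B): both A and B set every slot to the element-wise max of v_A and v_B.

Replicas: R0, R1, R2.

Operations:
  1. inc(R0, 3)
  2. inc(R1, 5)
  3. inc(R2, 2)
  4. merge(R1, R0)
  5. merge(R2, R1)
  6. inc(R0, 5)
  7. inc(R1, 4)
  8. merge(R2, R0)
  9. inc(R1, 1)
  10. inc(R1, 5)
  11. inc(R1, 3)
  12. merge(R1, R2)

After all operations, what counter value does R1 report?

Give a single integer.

Answer: 28

Derivation:
Op 1: inc R0 by 3 -> R0=(3,0,0) value=3
Op 2: inc R1 by 5 -> R1=(0,5,0) value=5
Op 3: inc R2 by 2 -> R2=(0,0,2) value=2
Op 4: merge R1<->R0 -> R1=(3,5,0) R0=(3,5,0)
Op 5: merge R2<->R1 -> R2=(3,5,2) R1=(3,5,2)
Op 6: inc R0 by 5 -> R0=(8,5,0) value=13
Op 7: inc R1 by 4 -> R1=(3,9,2) value=14
Op 8: merge R2<->R0 -> R2=(8,5,2) R0=(8,5,2)
Op 9: inc R1 by 1 -> R1=(3,10,2) value=15
Op 10: inc R1 by 5 -> R1=(3,15,2) value=20
Op 11: inc R1 by 3 -> R1=(3,18,2) value=23
Op 12: merge R1<->R2 -> R1=(8,18,2) R2=(8,18,2)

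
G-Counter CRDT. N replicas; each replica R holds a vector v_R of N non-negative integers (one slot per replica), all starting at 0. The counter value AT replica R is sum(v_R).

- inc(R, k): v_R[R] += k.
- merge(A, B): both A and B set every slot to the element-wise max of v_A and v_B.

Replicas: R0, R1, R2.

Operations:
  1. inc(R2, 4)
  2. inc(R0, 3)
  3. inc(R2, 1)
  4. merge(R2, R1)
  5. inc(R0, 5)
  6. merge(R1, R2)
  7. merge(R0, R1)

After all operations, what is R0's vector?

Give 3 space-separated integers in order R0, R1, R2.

Answer: 8 0 5

Derivation:
Op 1: inc R2 by 4 -> R2=(0,0,4) value=4
Op 2: inc R0 by 3 -> R0=(3,0,0) value=3
Op 3: inc R2 by 1 -> R2=(0,0,5) value=5
Op 4: merge R2<->R1 -> R2=(0,0,5) R1=(0,0,5)
Op 5: inc R0 by 5 -> R0=(8,0,0) value=8
Op 6: merge R1<->R2 -> R1=(0,0,5) R2=(0,0,5)
Op 7: merge R0<->R1 -> R0=(8,0,5) R1=(8,0,5)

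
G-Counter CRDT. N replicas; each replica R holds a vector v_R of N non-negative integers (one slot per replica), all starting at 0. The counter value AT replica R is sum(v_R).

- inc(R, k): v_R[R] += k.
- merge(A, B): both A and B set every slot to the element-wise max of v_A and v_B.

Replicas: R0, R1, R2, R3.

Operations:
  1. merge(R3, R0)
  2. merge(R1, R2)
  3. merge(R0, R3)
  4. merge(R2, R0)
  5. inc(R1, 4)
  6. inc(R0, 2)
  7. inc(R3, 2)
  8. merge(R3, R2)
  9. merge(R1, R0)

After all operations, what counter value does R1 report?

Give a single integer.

Op 1: merge R3<->R0 -> R3=(0,0,0,0) R0=(0,0,0,0)
Op 2: merge R1<->R2 -> R1=(0,0,0,0) R2=(0,0,0,0)
Op 3: merge R0<->R3 -> R0=(0,0,0,0) R3=(0,0,0,0)
Op 4: merge R2<->R0 -> R2=(0,0,0,0) R0=(0,0,0,0)
Op 5: inc R1 by 4 -> R1=(0,4,0,0) value=4
Op 6: inc R0 by 2 -> R0=(2,0,0,0) value=2
Op 7: inc R3 by 2 -> R3=(0,0,0,2) value=2
Op 8: merge R3<->R2 -> R3=(0,0,0,2) R2=(0,0,0,2)
Op 9: merge R1<->R0 -> R1=(2,4,0,0) R0=(2,4,0,0)

Answer: 6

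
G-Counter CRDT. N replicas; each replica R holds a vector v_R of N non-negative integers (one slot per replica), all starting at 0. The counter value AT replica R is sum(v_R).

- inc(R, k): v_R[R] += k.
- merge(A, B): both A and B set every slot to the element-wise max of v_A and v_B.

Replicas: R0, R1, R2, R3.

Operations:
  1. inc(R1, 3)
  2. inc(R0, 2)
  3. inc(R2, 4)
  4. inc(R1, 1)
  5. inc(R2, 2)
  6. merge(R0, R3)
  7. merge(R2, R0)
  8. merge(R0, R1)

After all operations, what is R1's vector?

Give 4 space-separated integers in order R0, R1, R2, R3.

Op 1: inc R1 by 3 -> R1=(0,3,0,0) value=3
Op 2: inc R0 by 2 -> R0=(2,0,0,0) value=2
Op 3: inc R2 by 4 -> R2=(0,0,4,0) value=4
Op 4: inc R1 by 1 -> R1=(0,4,0,0) value=4
Op 5: inc R2 by 2 -> R2=(0,0,6,0) value=6
Op 6: merge R0<->R3 -> R0=(2,0,0,0) R3=(2,0,0,0)
Op 7: merge R2<->R0 -> R2=(2,0,6,0) R0=(2,0,6,0)
Op 8: merge R0<->R1 -> R0=(2,4,6,0) R1=(2,4,6,0)

Answer: 2 4 6 0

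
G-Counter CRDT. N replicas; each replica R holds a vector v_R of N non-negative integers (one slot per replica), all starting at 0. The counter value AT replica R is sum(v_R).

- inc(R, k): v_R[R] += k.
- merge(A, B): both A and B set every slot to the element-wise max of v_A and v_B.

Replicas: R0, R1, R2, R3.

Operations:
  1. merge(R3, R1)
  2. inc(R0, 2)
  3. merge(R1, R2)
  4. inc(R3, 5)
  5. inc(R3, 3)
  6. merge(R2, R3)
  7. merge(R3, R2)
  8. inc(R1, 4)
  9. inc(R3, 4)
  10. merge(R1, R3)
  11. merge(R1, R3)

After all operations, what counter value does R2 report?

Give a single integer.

Answer: 8

Derivation:
Op 1: merge R3<->R1 -> R3=(0,0,0,0) R1=(0,0,0,0)
Op 2: inc R0 by 2 -> R0=(2,0,0,0) value=2
Op 3: merge R1<->R2 -> R1=(0,0,0,0) R2=(0,0,0,0)
Op 4: inc R3 by 5 -> R3=(0,0,0,5) value=5
Op 5: inc R3 by 3 -> R3=(0,0,0,8) value=8
Op 6: merge R2<->R3 -> R2=(0,0,0,8) R3=(0,0,0,8)
Op 7: merge R3<->R2 -> R3=(0,0,0,8) R2=(0,0,0,8)
Op 8: inc R1 by 4 -> R1=(0,4,0,0) value=4
Op 9: inc R3 by 4 -> R3=(0,0,0,12) value=12
Op 10: merge R1<->R3 -> R1=(0,4,0,12) R3=(0,4,0,12)
Op 11: merge R1<->R3 -> R1=(0,4,0,12) R3=(0,4,0,12)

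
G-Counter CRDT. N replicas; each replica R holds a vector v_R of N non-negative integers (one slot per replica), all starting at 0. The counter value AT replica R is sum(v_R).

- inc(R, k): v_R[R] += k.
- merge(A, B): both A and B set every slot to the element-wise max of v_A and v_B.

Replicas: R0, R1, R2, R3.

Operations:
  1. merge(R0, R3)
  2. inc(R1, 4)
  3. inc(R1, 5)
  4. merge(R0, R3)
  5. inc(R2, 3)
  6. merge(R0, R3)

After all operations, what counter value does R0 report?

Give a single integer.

Op 1: merge R0<->R3 -> R0=(0,0,0,0) R3=(0,0,0,0)
Op 2: inc R1 by 4 -> R1=(0,4,0,0) value=4
Op 3: inc R1 by 5 -> R1=(0,9,0,0) value=9
Op 4: merge R0<->R3 -> R0=(0,0,0,0) R3=(0,0,0,0)
Op 5: inc R2 by 3 -> R2=(0,0,3,0) value=3
Op 6: merge R0<->R3 -> R0=(0,0,0,0) R3=(0,0,0,0)

Answer: 0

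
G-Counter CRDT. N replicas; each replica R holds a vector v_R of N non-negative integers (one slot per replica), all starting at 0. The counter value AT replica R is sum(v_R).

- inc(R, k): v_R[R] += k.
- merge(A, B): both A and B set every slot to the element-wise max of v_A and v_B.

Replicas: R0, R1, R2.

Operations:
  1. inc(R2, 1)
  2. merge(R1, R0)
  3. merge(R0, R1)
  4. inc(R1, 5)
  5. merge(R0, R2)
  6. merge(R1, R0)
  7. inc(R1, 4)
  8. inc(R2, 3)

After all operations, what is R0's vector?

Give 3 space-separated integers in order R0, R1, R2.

Op 1: inc R2 by 1 -> R2=(0,0,1) value=1
Op 2: merge R1<->R0 -> R1=(0,0,0) R0=(0,0,0)
Op 3: merge R0<->R1 -> R0=(0,0,0) R1=(0,0,0)
Op 4: inc R1 by 5 -> R1=(0,5,0) value=5
Op 5: merge R0<->R2 -> R0=(0,0,1) R2=(0,0,1)
Op 6: merge R1<->R0 -> R1=(0,5,1) R0=(0,5,1)
Op 7: inc R1 by 4 -> R1=(0,9,1) value=10
Op 8: inc R2 by 3 -> R2=(0,0,4) value=4

Answer: 0 5 1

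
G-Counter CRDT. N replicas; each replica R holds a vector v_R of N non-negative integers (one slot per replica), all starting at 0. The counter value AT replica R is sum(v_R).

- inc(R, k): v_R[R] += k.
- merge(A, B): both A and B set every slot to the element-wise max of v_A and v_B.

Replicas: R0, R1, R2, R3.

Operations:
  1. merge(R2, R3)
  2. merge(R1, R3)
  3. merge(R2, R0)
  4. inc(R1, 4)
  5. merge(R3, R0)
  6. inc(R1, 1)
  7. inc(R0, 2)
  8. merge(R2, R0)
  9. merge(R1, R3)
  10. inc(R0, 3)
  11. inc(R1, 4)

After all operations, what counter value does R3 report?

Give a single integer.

Answer: 5

Derivation:
Op 1: merge R2<->R3 -> R2=(0,0,0,0) R3=(0,0,0,0)
Op 2: merge R1<->R3 -> R1=(0,0,0,0) R3=(0,0,0,0)
Op 3: merge R2<->R0 -> R2=(0,0,0,0) R0=(0,0,0,0)
Op 4: inc R1 by 4 -> R1=(0,4,0,0) value=4
Op 5: merge R3<->R0 -> R3=(0,0,0,0) R0=(0,0,0,0)
Op 6: inc R1 by 1 -> R1=(0,5,0,0) value=5
Op 7: inc R0 by 2 -> R0=(2,0,0,0) value=2
Op 8: merge R2<->R0 -> R2=(2,0,0,0) R0=(2,0,0,0)
Op 9: merge R1<->R3 -> R1=(0,5,0,0) R3=(0,5,0,0)
Op 10: inc R0 by 3 -> R0=(5,0,0,0) value=5
Op 11: inc R1 by 4 -> R1=(0,9,0,0) value=9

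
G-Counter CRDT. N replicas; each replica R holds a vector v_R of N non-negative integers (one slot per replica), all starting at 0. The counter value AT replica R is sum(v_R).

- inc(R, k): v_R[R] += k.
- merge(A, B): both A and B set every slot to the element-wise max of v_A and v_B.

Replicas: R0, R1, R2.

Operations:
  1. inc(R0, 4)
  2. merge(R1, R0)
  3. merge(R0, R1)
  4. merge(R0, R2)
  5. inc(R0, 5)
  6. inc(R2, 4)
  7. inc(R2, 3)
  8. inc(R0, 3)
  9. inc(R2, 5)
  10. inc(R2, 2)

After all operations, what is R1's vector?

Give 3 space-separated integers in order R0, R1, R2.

Op 1: inc R0 by 4 -> R0=(4,0,0) value=4
Op 2: merge R1<->R0 -> R1=(4,0,0) R0=(4,0,0)
Op 3: merge R0<->R1 -> R0=(4,0,0) R1=(4,0,0)
Op 4: merge R0<->R2 -> R0=(4,0,0) R2=(4,0,0)
Op 5: inc R0 by 5 -> R0=(9,0,0) value=9
Op 6: inc R2 by 4 -> R2=(4,0,4) value=8
Op 7: inc R2 by 3 -> R2=(4,0,7) value=11
Op 8: inc R0 by 3 -> R0=(12,0,0) value=12
Op 9: inc R2 by 5 -> R2=(4,0,12) value=16
Op 10: inc R2 by 2 -> R2=(4,0,14) value=18

Answer: 4 0 0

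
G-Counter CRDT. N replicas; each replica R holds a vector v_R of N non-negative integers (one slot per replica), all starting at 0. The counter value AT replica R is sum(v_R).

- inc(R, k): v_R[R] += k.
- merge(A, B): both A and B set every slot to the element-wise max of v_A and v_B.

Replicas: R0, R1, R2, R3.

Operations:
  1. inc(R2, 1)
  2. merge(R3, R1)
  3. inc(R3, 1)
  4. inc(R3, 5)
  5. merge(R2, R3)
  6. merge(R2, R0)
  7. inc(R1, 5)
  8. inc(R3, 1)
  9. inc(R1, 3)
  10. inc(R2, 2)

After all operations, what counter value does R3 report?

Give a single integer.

Answer: 8

Derivation:
Op 1: inc R2 by 1 -> R2=(0,0,1,0) value=1
Op 2: merge R3<->R1 -> R3=(0,0,0,0) R1=(0,0,0,0)
Op 3: inc R3 by 1 -> R3=(0,0,0,1) value=1
Op 4: inc R3 by 5 -> R3=(0,0,0,6) value=6
Op 5: merge R2<->R3 -> R2=(0,0,1,6) R3=(0,0,1,6)
Op 6: merge R2<->R0 -> R2=(0,0,1,6) R0=(0,0,1,6)
Op 7: inc R1 by 5 -> R1=(0,5,0,0) value=5
Op 8: inc R3 by 1 -> R3=(0,0,1,7) value=8
Op 9: inc R1 by 3 -> R1=(0,8,0,0) value=8
Op 10: inc R2 by 2 -> R2=(0,0,3,6) value=9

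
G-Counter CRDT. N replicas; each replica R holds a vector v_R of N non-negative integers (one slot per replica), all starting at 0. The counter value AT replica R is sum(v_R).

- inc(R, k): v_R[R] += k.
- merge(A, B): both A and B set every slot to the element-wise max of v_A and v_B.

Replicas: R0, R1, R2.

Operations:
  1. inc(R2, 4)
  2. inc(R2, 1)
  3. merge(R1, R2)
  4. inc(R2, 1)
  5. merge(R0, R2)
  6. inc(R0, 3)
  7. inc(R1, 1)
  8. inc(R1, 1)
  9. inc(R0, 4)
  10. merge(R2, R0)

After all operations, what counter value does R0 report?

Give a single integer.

Answer: 13

Derivation:
Op 1: inc R2 by 4 -> R2=(0,0,4) value=4
Op 2: inc R2 by 1 -> R2=(0,0,5) value=5
Op 3: merge R1<->R2 -> R1=(0,0,5) R2=(0,0,5)
Op 4: inc R2 by 1 -> R2=(0,0,6) value=6
Op 5: merge R0<->R2 -> R0=(0,0,6) R2=(0,0,6)
Op 6: inc R0 by 3 -> R0=(3,0,6) value=9
Op 7: inc R1 by 1 -> R1=(0,1,5) value=6
Op 8: inc R1 by 1 -> R1=(0,2,5) value=7
Op 9: inc R0 by 4 -> R0=(7,0,6) value=13
Op 10: merge R2<->R0 -> R2=(7,0,6) R0=(7,0,6)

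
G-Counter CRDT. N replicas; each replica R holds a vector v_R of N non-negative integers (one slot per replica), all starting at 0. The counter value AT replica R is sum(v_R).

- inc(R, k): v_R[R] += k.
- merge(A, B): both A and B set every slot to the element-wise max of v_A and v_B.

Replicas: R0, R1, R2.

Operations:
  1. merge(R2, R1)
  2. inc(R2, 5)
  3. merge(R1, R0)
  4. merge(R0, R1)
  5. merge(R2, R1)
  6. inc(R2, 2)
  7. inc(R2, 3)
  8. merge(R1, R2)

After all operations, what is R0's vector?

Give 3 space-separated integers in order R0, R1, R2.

Op 1: merge R2<->R1 -> R2=(0,0,0) R1=(0,0,0)
Op 2: inc R2 by 5 -> R2=(0,0,5) value=5
Op 3: merge R1<->R0 -> R1=(0,0,0) R0=(0,0,0)
Op 4: merge R0<->R1 -> R0=(0,0,0) R1=(0,0,0)
Op 5: merge R2<->R1 -> R2=(0,0,5) R1=(0,0,5)
Op 6: inc R2 by 2 -> R2=(0,0,7) value=7
Op 7: inc R2 by 3 -> R2=(0,0,10) value=10
Op 8: merge R1<->R2 -> R1=(0,0,10) R2=(0,0,10)

Answer: 0 0 0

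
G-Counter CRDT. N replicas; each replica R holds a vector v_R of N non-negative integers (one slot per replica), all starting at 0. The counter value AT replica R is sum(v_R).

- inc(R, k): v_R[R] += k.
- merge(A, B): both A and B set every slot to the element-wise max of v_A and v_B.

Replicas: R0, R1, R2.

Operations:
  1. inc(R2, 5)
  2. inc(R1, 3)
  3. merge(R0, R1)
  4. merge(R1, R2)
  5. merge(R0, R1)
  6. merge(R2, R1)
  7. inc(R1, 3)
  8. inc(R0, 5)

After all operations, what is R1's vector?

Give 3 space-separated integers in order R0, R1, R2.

Op 1: inc R2 by 5 -> R2=(0,0,5) value=5
Op 2: inc R1 by 3 -> R1=(0,3,0) value=3
Op 3: merge R0<->R1 -> R0=(0,3,0) R1=(0,3,0)
Op 4: merge R1<->R2 -> R1=(0,3,5) R2=(0,3,5)
Op 5: merge R0<->R1 -> R0=(0,3,5) R1=(0,3,5)
Op 6: merge R2<->R1 -> R2=(0,3,5) R1=(0,3,5)
Op 7: inc R1 by 3 -> R1=(0,6,5) value=11
Op 8: inc R0 by 5 -> R0=(5,3,5) value=13

Answer: 0 6 5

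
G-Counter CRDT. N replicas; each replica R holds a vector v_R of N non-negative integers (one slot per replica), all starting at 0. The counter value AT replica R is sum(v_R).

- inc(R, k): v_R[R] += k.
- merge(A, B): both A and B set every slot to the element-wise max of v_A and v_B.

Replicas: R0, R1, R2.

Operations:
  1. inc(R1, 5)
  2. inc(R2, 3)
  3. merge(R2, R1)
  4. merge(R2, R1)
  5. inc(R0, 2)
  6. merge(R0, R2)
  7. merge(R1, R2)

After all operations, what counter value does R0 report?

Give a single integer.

Op 1: inc R1 by 5 -> R1=(0,5,0) value=5
Op 2: inc R2 by 3 -> R2=(0,0,3) value=3
Op 3: merge R2<->R1 -> R2=(0,5,3) R1=(0,5,3)
Op 4: merge R2<->R1 -> R2=(0,5,3) R1=(0,5,3)
Op 5: inc R0 by 2 -> R0=(2,0,0) value=2
Op 6: merge R0<->R2 -> R0=(2,5,3) R2=(2,5,3)
Op 7: merge R1<->R2 -> R1=(2,5,3) R2=(2,5,3)

Answer: 10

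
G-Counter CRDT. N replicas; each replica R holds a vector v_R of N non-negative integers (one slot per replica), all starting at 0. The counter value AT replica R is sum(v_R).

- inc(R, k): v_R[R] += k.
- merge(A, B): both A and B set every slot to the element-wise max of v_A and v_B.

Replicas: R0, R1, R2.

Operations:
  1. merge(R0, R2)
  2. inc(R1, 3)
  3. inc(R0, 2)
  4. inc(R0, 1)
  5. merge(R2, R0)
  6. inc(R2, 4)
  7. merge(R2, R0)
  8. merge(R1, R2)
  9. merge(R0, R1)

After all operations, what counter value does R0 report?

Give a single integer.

Answer: 10

Derivation:
Op 1: merge R0<->R2 -> R0=(0,0,0) R2=(0,0,0)
Op 2: inc R1 by 3 -> R1=(0,3,0) value=3
Op 3: inc R0 by 2 -> R0=(2,0,0) value=2
Op 4: inc R0 by 1 -> R0=(3,0,0) value=3
Op 5: merge R2<->R0 -> R2=(3,0,0) R0=(3,0,0)
Op 6: inc R2 by 4 -> R2=(3,0,4) value=7
Op 7: merge R2<->R0 -> R2=(3,0,4) R0=(3,0,4)
Op 8: merge R1<->R2 -> R1=(3,3,4) R2=(3,3,4)
Op 9: merge R0<->R1 -> R0=(3,3,4) R1=(3,3,4)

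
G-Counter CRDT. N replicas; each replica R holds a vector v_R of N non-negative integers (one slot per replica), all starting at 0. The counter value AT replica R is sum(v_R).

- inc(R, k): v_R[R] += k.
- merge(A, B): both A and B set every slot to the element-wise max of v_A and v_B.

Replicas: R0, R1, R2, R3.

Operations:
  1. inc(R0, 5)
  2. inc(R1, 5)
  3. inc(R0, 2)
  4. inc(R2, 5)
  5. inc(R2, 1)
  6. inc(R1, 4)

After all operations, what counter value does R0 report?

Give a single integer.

Answer: 7

Derivation:
Op 1: inc R0 by 5 -> R0=(5,0,0,0) value=5
Op 2: inc R1 by 5 -> R1=(0,5,0,0) value=5
Op 3: inc R0 by 2 -> R0=(7,0,0,0) value=7
Op 4: inc R2 by 5 -> R2=(0,0,5,0) value=5
Op 5: inc R2 by 1 -> R2=(0,0,6,0) value=6
Op 6: inc R1 by 4 -> R1=(0,9,0,0) value=9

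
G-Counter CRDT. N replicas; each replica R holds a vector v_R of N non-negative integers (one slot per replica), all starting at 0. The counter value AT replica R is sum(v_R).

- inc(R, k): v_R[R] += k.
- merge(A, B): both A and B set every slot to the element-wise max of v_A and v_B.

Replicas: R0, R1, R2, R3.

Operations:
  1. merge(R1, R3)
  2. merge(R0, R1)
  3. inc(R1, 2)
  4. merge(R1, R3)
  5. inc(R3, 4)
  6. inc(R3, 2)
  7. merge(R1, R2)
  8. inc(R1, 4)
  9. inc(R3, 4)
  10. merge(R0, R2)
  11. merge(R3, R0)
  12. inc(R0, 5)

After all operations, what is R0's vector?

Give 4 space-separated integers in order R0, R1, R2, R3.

Answer: 5 2 0 10

Derivation:
Op 1: merge R1<->R3 -> R1=(0,0,0,0) R3=(0,0,0,0)
Op 2: merge R0<->R1 -> R0=(0,0,0,0) R1=(0,0,0,0)
Op 3: inc R1 by 2 -> R1=(0,2,0,0) value=2
Op 4: merge R1<->R3 -> R1=(0,2,0,0) R3=(0,2,0,0)
Op 5: inc R3 by 4 -> R3=(0,2,0,4) value=6
Op 6: inc R3 by 2 -> R3=(0,2,0,6) value=8
Op 7: merge R1<->R2 -> R1=(0,2,0,0) R2=(0,2,0,0)
Op 8: inc R1 by 4 -> R1=(0,6,0,0) value=6
Op 9: inc R3 by 4 -> R3=(0,2,0,10) value=12
Op 10: merge R0<->R2 -> R0=(0,2,0,0) R2=(0,2,0,0)
Op 11: merge R3<->R0 -> R3=(0,2,0,10) R0=(0,2,0,10)
Op 12: inc R0 by 5 -> R0=(5,2,0,10) value=17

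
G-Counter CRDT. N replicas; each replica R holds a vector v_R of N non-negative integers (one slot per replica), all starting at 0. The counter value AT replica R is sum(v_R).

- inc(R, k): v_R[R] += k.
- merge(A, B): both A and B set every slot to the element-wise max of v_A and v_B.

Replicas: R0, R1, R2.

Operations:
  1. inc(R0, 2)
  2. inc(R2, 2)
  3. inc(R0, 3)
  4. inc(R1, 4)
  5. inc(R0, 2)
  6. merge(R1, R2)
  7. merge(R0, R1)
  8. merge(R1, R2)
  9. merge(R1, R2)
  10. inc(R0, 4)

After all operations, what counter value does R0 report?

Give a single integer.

Op 1: inc R0 by 2 -> R0=(2,0,0) value=2
Op 2: inc R2 by 2 -> R2=(0,0,2) value=2
Op 3: inc R0 by 3 -> R0=(5,0,0) value=5
Op 4: inc R1 by 4 -> R1=(0,4,0) value=4
Op 5: inc R0 by 2 -> R0=(7,0,0) value=7
Op 6: merge R1<->R2 -> R1=(0,4,2) R2=(0,4,2)
Op 7: merge R0<->R1 -> R0=(7,4,2) R1=(7,4,2)
Op 8: merge R1<->R2 -> R1=(7,4,2) R2=(7,4,2)
Op 9: merge R1<->R2 -> R1=(7,4,2) R2=(7,4,2)
Op 10: inc R0 by 4 -> R0=(11,4,2) value=17

Answer: 17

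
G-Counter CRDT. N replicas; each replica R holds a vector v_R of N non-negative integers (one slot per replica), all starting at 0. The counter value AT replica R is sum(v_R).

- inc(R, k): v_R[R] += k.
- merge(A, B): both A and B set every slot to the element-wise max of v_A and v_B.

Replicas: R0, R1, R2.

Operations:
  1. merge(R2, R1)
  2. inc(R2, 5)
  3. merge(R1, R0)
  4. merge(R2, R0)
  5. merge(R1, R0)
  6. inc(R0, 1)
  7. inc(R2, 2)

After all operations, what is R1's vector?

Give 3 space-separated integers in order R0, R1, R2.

Answer: 0 0 5

Derivation:
Op 1: merge R2<->R1 -> R2=(0,0,0) R1=(0,0,0)
Op 2: inc R2 by 5 -> R2=(0,0,5) value=5
Op 3: merge R1<->R0 -> R1=(0,0,0) R0=(0,0,0)
Op 4: merge R2<->R0 -> R2=(0,0,5) R0=(0,0,5)
Op 5: merge R1<->R0 -> R1=(0,0,5) R0=(0,0,5)
Op 6: inc R0 by 1 -> R0=(1,0,5) value=6
Op 7: inc R2 by 2 -> R2=(0,0,7) value=7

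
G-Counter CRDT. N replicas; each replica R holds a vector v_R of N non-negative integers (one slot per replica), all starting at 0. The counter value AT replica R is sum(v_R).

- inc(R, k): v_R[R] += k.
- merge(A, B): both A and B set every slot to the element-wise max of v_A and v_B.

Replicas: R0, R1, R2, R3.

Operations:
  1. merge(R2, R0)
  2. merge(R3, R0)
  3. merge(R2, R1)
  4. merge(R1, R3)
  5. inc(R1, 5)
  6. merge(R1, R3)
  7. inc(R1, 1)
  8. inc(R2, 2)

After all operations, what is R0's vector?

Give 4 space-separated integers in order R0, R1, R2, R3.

Answer: 0 0 0 0

Derivation:
Op 1: merge R2<->R0 -> R2=(0,0,0,0) R0=(0,0,0,0)
Op 2: merge R3<->R0 -> R3=(0,0,0,0) R0=(0,0,0,0)
Op 3: merge R2<->R1 -> R2=(0,0,0,0) R1=(0,0,0,0)
Op 4: merge R1<->R3 -> R1=(0,0,0,0) R3=(0,0,0,0)
Op 5: inc R1 by 5 -> R1=(0,5,0,0) value=5
Op 6: merge R1<->R3 -> R1=(0,5,0,0) R3=(0,5,0,0)
Op 7: inc R1 by 1 -> R1=(0,6,0,0) value=6
Op 8: inc R2 by 2 -> R2=(0,0,2,0) value=2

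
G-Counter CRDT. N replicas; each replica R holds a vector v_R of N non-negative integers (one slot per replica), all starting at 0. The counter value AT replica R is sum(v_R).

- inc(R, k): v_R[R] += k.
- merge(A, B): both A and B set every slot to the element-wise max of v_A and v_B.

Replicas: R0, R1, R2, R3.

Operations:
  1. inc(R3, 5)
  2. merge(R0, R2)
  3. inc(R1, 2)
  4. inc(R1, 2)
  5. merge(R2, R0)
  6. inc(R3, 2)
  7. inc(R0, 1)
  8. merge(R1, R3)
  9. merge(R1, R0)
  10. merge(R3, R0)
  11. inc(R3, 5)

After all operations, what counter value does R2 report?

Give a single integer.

Answer: 0

Derivation:
Op 1: inc R3 by 5 -> R3=(0,0,0,5) value=5
Op 2: merge R0<->R2 -> R0=(0,0,0,0) R2=(0,0,0,0)
Op 3: inc R1 by 2 -> R1=(0,2,0,0) value=2
Op 4: inc R1 by 2 -> R1=(0,4,0,0) value=4
Op 5: merge R2<->R0 -> R2=(0,0,0,0) R0=(0,0,0,0)
Op 6: inc R3 by 2 -> R3=(0,0,0,7) value=7
Op 7: inc R0 by 1 -> R0=(1,0,0,0) value=1
Op 8: merge R1<->R3 -> R1=(0,4,0,7) R3=(0,4,0,7)
Op 9: merge R1<->R0 -> R1=(1,4,0,7) R0=(1,4,0,7)
Op 10: merge R3<->R0 -> R3=(1,4,0,7) R0=(1,4,0,7)
Op 11: inc R3 by 5 -> R3=(1,4,0,12) value=17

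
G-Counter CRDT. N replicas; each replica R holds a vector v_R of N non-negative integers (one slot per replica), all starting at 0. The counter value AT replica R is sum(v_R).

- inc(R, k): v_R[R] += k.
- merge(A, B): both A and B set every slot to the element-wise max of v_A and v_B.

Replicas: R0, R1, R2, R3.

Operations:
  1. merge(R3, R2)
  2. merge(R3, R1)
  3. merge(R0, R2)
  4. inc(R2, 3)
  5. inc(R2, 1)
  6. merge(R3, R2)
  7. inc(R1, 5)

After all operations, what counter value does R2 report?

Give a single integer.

Op 1: merge R3<->R2 -> R3=(0,0,0,0) R2=(0,0,0,0)
Op 2: merge R3<->R1 -> R3=(0,0,0,0) R1=(0,0,0,0)
Op 3: merge R0<->R2 -> R0=(0,0,0,0) R2=(0,0,0,0)
Op 4: inc R2 by 3 -> R2=(0,0,3,0) value=3
Op 5: inc R2 by 1 -> R2=(0,0,4,0) value=4
Op 6: merge R3<->R2 -> R3=(0,0,4,0) R2=(0,0,4,0)
Op 7: inc R1 by 5 -> R1=(0,5,0,0) value=5

Answer: 4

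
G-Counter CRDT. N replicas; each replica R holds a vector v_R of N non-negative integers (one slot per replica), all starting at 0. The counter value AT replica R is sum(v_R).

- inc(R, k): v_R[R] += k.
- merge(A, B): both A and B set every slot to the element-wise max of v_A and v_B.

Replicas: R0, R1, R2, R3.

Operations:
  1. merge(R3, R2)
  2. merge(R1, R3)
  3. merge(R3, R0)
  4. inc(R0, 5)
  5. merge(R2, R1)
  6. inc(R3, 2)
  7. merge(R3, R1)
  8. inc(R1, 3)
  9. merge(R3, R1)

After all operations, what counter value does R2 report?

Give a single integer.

Op 1: merge R3<->R2 -> R3=(0,0,0,0) R2=(0,0,0,0)
Op 2: merge R1<->R3 -> R1=(0,0,0,0) R3=(0,0,0,0)
Op 3: merge R3<->R0 -> R3=(0,0,0,0) R0=(0,0,0,0)
Op 4: inc R0 by 5 -> R0=(5,0,0,0) value=5
Op 5: merge R2<->R1 -> R2=(0,0,0,0) R1=(0,0,0,0)
Op 6: inc R3 by 2 -> R3=(0,0,0,2) value=2
Op 7: merge R3<->R1 -> R3=(0,0,0,2) R1=(0,0,0,2)
Op 8: inc R1 by 3 -> R1=(0,3,0,2) value=5
Op 9: merge R3<->R1 -> R3=(0,3,0,2) R1=(0,3,0,2)

Answer: 0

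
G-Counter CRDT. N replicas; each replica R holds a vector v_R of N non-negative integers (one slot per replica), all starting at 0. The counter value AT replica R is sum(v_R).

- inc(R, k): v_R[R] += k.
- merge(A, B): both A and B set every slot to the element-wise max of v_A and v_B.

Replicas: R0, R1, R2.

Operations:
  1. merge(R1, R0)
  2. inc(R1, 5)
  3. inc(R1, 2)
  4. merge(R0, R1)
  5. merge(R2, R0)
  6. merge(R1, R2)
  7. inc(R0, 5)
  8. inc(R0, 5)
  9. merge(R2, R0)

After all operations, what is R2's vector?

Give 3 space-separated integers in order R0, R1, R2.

Answer: 10 7 0

Derivation:
Op 1: merge R1<->R0 -> R1=(0,0,0) R0=(0,0,0)
Op 2: inc R1 by 5 -> R1=(0,5,0) value=5
Op 3: inc R1 by 2 -> R1=(0,7,0) value=7
Op 4: merge R0<->R1 -> R0=(0,7,0) R1=(0,7,0)
Op 5: merge R2<->R0 -> R2=(0,7,0) R0=(0,7,0)
Op 6: merge R1<->R2 -> R1=(0,7,0) R2=(0,7,0)
Op 7: inc R0 by 5 -> R0=(5,7,0) value=12
Op 8: inc R0 by 5 -> R0=(10,7,0) value=17
Op 9: merge R2<->R0 -> R2=(10,7,0) R0=(10,7,0)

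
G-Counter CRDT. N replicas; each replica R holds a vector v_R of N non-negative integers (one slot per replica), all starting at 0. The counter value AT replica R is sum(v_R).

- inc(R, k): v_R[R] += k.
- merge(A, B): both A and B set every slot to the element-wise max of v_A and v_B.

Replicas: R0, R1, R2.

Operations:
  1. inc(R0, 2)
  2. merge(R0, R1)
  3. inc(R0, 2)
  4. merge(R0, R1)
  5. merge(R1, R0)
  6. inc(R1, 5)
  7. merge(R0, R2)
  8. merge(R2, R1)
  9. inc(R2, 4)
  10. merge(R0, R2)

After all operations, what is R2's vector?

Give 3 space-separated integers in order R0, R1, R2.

Answer: 4 5 4

Derivation:
Op 1: inc R0 by 2 -> R0=(2,0,0) value=2
Op 2: merge R0<->R1 -> R0=(2,0,0) R1=(2,0,0)
Op 3: inc R0 by 2 -> R0=(4,0,0) value=4
Op 4: merge R0<->R1 -> R0=(4,0,0) R1=(4,0,0)
Op 5: merge R1<->R0 -> R1=(4,0,0) R0=(4,0,0)
Op 6: inc R1 by 5 -> R1=(4,5,0) value=9
Op 7: merge R0<->R2 -> R0=(4,0,0) R2=(4,0,0)
Op 8: merge R2<->R1 -> R2=(4,5,0) R1=(4,5,0)
Op 9: inc R2 by 4 -> R2=(4,5,4) value=13
Op 10: merge R0<->R2 -> R0=(4,5,4) R2=(4,5,4)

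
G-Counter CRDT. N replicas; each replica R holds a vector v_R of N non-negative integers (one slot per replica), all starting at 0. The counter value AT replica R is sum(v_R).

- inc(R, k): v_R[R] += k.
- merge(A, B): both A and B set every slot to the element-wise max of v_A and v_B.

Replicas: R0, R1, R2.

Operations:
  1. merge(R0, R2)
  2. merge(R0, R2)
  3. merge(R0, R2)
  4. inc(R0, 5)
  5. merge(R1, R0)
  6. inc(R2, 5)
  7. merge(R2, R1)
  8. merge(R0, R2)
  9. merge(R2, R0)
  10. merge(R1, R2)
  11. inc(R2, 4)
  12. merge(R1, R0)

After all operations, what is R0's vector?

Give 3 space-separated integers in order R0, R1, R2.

Answer: 5 0 5

Derivation:
Op 1: merge R0<->R2 -> R0=(0,0,0) R2=(0,0,0)
Op 2: merge R0<->R2 -> R0=(0,0,0) R2=(0,0,0)
Op 3: merge R0<->R2 -> R0=(0,0,0) R2=(0,0,0)
Op 4: inc R0 by 5 -> R0=(5,0,0) value=5
Op 5: merge R1<->R0 -> R1=(5,0,0) R0=(5,0,0)
Op 6: inc R2 by 5 -> R2=(0,0,5) value=5
Op 7: merge R2<->R1 -> R2=(5,0,5) R1=(5,0,5)
Op 8: merge R0<->R2 -> R0=(5,0,5) R2=(5,0,5)
Op 9: merge R2<->R0 -> R2=(5,0,5) R0=(5,0,5)
Op 10: merge R1<->R2 -> R1=(5,0,5) R2=(5,0,5)
Op 11: inc R2 by 4 -> R2=(5,0,9) value=14
Op 12: merge R1<->R0 -> R1=(5,0,5) R0=(5,0,5)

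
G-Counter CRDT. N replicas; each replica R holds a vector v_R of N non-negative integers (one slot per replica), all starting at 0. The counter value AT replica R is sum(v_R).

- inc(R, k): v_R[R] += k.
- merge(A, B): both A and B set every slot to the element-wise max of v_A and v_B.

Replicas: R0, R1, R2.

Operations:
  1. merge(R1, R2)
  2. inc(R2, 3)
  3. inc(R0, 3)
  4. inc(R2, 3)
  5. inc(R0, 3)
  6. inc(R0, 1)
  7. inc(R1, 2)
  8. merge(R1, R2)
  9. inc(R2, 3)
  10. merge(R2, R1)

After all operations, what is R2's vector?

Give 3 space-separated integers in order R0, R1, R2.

Op 1: merge R1<->R2 -> R1=(0,0,0) R2=(0,0,0)
Op 2: inc R2 by 3 -> R2=(0,0,3) value=3
Op 3: inc R0 by 3 -> R0=(3,0,0) value=3
Op 4: inc R2 by 3 -> R2=(0,0,6) value=6
Op 5: inc R0 by 3 -> R0=(6,0,0) value=6
Op 6: inc R0 by 1 -> R0=(7,0,0) value=7
Op 7: inc R1 by 2 -> R1=(0,2,0) value=2
Op 8: merge R1<->R2 -> R1=(0,2,6) R2=(0,2,6)
Op 9: inc R2 by 3 -> R2=(0,2,9) value=11
Op 10: merge R2<->R1 -> R2=(0,2,9) R1=(0,2,9)

Answer: 0 2 9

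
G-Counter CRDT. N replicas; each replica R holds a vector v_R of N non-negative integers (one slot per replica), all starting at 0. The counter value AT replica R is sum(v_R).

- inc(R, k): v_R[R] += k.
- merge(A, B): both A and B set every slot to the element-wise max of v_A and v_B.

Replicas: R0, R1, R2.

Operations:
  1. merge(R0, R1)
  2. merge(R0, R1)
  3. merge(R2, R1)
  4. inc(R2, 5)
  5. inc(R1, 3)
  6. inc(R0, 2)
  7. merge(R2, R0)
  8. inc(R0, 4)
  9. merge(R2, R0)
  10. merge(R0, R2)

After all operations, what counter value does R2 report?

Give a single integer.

Op 1: merge R0<->R1 -> R0=(0,0,0) R1=(0,0,0)
Op 2: merge R0<->R1 -> R0=(0,0,0) R1=(0,0,0)
Op 3: merge R2<->R1 -> R2=(0,0,0) R1=(0,0,0)
Op 4: inc R2 by 5 -> R2=(0,0,5) value=5
Op 5: inc R1 by 3 -> R1=(0,3,0) value=3
Op 6: inc R0 by 2 -> R0=(2,0,0) value=2
Op 7: merge R2<->R0 -> R2=(2,0,5) R0=(2,0,5)
Op 8: inc R0 by 4 -> R0=(6,0,5) value=11
Op 9: merge R2<->R0 -> R2=(6,0,5) R0=(6,0,5)
Op 10: merge R0<->R2 -> R0=(6,0,5) R2=(6,0,5)

Answer: 11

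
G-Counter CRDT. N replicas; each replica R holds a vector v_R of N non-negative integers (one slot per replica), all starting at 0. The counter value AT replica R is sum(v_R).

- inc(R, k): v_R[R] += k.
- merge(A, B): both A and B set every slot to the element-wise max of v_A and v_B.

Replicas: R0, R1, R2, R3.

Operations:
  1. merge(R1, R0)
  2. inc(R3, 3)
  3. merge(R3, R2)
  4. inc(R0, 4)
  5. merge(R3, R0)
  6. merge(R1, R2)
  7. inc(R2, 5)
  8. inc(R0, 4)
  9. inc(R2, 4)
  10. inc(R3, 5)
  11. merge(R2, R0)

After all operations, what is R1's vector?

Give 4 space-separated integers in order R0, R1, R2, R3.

Answer: 0 0 0 3

Derivation:
Op 1: merge R1<->R0 -> R1=(0,0,0,0) R0=(0,0,0,0)
Op 2: inc R3 by 3 -> R3=(0,0,0,3) value=3
Op 3: merge R3<->R2 -> R3=(0,0,0,3) R2=(0,0,0,3)
Op 4: inc R0 by 4 -> R0=(4,0,0,0) value=4
Op 5: merge R3<->R0 -> R3=(4,0,0,3) R0=(4,0,0,3)
Op 6: merge R1<->R2 -> R1=(0,0,0,3) R2=(0,0,0,3)
Op 7: inc R2 by 5 -> R2=(0,0,5,3) value=8
Op 8: inc R0 by 4 -> R0=(8,0,0,3) value=11
Op 9: inc R2 by 4 -> R2=(0,0,9,3) value=12
Op 10: inc R3 by 5 -> R3=(4,0,0,8) value=12
Op 11: merge R2<->R0 -> R2=(8,0,9,3) R0=(8,0,9,3)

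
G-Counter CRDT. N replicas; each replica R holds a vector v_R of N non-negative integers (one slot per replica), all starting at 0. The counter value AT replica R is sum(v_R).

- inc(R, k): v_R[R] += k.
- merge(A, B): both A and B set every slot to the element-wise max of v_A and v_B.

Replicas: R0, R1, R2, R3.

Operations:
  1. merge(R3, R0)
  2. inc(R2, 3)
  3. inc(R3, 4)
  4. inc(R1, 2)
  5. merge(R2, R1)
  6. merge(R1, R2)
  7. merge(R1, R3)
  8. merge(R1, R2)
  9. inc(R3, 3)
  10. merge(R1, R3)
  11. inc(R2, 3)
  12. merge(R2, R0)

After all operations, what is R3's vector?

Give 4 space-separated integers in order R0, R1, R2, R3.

Op 1: merge R3<->R0 -> R3=(0,0,0,0) R0=(0,0,0,0)
Op 2: inc R2 by 3 -> R2=(0,0,3,0) value=3
Op 3: inc R3 by 4 -> R3=(0,0,0,4) value=4
Op 4: inc R1 by 2 -> R1=(0,2,0,0) value=2
Op 5: merge R2<->R1 -> R2=(0,2,3,0) R1=(0,2,3,0)
Op 6: merge R1<->R2 -> R1=(0,2,3,0) R2=(0,2,3,0)
Op 7: merge R1<->R3 -> R1=(0,2,3,4) R3=(0,2,3,4)
Op 8: merge R1<->R2 -> R1=(0,2,3,4) R2=(0,2,3,4)
Op 9: inc R3 by 3 -> R3=(0,2,3,7) value=12
Op 10: merge R1<->R3 -> R1=(0,2,3,7) R3=(0,2,3,7)
Op 11: inc R2 by 3 -> R2=(0,2,6,4) value=12
Op 12: merge R2<->R0 -> R2=(0,2,6,4) R0=(0,2,6,4)

Answer: 0 2 3 7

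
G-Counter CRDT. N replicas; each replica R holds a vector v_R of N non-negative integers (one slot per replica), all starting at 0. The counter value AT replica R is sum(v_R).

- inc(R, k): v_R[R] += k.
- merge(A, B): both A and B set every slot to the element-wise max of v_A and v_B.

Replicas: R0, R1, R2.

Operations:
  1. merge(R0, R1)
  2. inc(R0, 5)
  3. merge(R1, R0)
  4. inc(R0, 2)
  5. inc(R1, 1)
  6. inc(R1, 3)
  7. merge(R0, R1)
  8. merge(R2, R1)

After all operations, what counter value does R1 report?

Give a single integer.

Op 1: merge R0<->R1 -> R0=(0,0,0) R1=(0,0,0)
Op 2: inc R0 by 5 -> R0=(5,0,0) value=5
Op 3: merge R1<->R0 -> R1=(5,0,0) R0=(5,0,0)
Op 4: inc R0 by 2 -> R0=(7,0,0) value=7
Op 5: inc R1 by 1 -> R1=(5,1,0) value=6
Op 6: inc R1 by 3 -> R1=(5,4,0) value=9
Op 7: merge R0<->R1 -> R0=(7,4,0) R1=(7,4,0)
Op 8: merge R2<->R1 -> R2=(7,4,0) R1=(7,4,0)

Answer: 11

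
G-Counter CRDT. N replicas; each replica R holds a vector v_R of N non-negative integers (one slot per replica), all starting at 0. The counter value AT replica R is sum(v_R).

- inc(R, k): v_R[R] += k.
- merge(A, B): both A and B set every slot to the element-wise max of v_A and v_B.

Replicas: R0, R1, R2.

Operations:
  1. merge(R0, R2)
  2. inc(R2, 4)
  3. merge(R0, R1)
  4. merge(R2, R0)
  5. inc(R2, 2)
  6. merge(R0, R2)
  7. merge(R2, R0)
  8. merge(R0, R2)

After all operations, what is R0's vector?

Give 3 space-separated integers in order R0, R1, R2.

Op 1: merge R0<->R2 -> R0=(0,0,0) R2=(0,0,0)
Op 2: inc R2 by 4 -> R2=(0,0,4) value=4
Op 3: merge R0<->R1 -> R0=(0,0,0) R1=(0,0,0)
Op 4: merge R2<->R0 -> R2=(0,0,4) R0=(0,0,4)
Op 5: inc R2 by 2 -> R2=(0,0,6) value=6
Op 6: merge R0<->R2 -> R0=(0,0,6) R2=(0,0,6)
Op 7: merge R2<->R0 -> R2=(0,0,6) R0=(0,0,6)
Op 8: merge R0<->R2 -> R0=(0,0,6) R2=(0,0,6)

Answer: 0 0 6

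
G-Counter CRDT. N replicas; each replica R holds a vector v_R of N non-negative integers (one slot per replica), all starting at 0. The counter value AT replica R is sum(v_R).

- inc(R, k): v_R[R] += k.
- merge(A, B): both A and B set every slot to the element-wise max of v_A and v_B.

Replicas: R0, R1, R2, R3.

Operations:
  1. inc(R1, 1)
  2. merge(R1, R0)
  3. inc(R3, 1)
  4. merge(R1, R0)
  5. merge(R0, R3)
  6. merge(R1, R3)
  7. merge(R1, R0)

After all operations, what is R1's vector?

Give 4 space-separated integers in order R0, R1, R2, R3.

Answer: 0 1 0 1

Derivation:
Op 1: inc R1 by 1 -> R1=(0,1,0,0) value=1
Op 2: merge R1<->R0 -> R1=(0,1,0,0) R0=(0,1,0,0)
Op 3: inc R3 by 1 -> R3=(0,0,0,1) value=1
Op 4: merge R1<->R0 -> R1=(0,1,0,0) R0=(0,1,0,0)
Op 5: merge R0<->R3 -> R0=(0,1,0,1) R3=(0,1,0,1)
Op 6: merge R1<->R3 -> R1=(0,1,0,1) R3=(0,1,0,1)
Op 7: merge R1<->R0 -> R1=(0,1,0,1) R0=(0,1,0,1)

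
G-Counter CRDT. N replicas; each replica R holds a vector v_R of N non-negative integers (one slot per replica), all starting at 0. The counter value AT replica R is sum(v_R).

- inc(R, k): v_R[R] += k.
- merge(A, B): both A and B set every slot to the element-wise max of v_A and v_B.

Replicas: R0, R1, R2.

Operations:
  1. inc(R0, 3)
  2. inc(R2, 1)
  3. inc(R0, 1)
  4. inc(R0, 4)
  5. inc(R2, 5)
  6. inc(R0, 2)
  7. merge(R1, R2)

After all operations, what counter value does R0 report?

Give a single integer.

Op 1: inc R0 by 3 -> R0=(3,0,0) value=3
Op 2: inc R2 by 1 -> R2=(0,0,1) value=1
Op 3: inc R0 by 1 -> R0=(4,0,0) value=4
Op 4: inc R0 by 4 -> R0=(8,0,0) value=8
Op 5: inc R2 by 5 -> R2=(0,0,6) value=6
Op 6: inc R0 by 2 -> R0=(10,0,0) value=10
Op 7: merge R1<->R2 -> R1=(0,0,6) R2=(0,0,6)

Answer: 10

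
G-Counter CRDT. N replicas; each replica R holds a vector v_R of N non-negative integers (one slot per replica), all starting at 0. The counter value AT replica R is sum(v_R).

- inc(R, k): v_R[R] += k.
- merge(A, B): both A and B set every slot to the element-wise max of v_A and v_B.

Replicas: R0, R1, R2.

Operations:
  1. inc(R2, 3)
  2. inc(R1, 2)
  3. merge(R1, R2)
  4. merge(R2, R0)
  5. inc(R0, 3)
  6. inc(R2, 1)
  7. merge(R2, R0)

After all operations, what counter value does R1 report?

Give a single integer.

Answer: 5

Derivation:
Op 1: inc R2 by 3 -> R2=(0,0,3) value=3
Op 2: inc R1 by 2 -> R1=(0,2,0) value=2
Op 3: merge R1<->R2 -> R1=(0,2,3) R2=(0,2,3)
Op 4: merge R2<->R0 -> R2=(0,2,3) R0=(0,2,3)
Op 5: inc R0 by 3 -> R0=(3,2,3) value=8
Op 6: inc R2 by 1 -> R2=(0,2,4) value=6
Op 7: merge R2<->R0 -> R2=(3,2,4) R0=(3,2,4)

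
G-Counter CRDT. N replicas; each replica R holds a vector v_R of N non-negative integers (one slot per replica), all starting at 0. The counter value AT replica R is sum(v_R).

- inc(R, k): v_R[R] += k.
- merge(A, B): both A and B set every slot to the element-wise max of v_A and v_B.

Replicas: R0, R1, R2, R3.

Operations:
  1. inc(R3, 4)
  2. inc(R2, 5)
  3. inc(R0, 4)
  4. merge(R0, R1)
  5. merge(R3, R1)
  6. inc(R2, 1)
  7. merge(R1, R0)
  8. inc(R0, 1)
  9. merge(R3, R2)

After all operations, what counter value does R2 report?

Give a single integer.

Answer: 14

Derivation:
Op 1: inc R3 by 4 -> R3=(0,0,0,4) value=4
Op 2: inc R2 by 5 -> R2=(0,0,5,0) value=5
Op 3: inc R0 by 4 -> R0=(4,0,0,0) value=4
Op 4: merge R0<->R1 -> R0=(4,0,0,0) R1=(4,0,0,0)
Op 5: merge R3<->R1 -> R3=(4,0,0,4) R1=(4,0,0,4)
Op 6: inc R2 by 1 -> R2=(0,0,6,0) value=6
Op 7: merge R1<->R0 -> R1=(4,0,0,4) R0=(4,0,0,4)
Op 8: inc R0 by 1 -> R0=(5,0,0,4) value=9
Op 9: merge R3<->R2 -> R3=(4,0,6,4) R2=(4,0,6,4)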